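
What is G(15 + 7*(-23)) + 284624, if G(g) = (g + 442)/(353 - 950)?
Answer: 169920232/597 ≈ 2.8462e+5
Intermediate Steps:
G(g) = -442/597 - g/597 (G(g) = (442 + g)/(-597) = (442 + g)*(-1/597) = -442/597 - g/597)
G(15 + 7*(-23)) + 284624 = (-442/597 - (15 + 7*(-23))/597) + 284624 = (-442/597 - (15 - 161)/597) + 284624 = (-442/597 - 1/597*(-146)) + 284624 = (-442/597 + 146/597) + 284624 = -296/597 + 284624 = 169920232/597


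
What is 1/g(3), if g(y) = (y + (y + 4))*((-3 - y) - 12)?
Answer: -1/180 ≈ -0.0055556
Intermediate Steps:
g(y) = (-15 - y)*(4 + 2*y) (g(y) = (y + (4 + y))*(-15 - y) = (4 + 2*y)*(-15 - y) = (-15 - y)*(4 + 2*y))
1/g(3) = 1/(-60 - 34*3 - 2*3²) = 1/(-60 - 102 - 2*9) = 1/(-60 - 102 - 18) = 1/(-180) = -1/180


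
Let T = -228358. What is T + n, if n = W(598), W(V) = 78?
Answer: -228280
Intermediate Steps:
n = 78
T + n = -228358 + 78 = -228280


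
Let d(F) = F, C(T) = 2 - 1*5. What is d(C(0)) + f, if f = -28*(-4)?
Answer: 109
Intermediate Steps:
C(T) = -3 (C(T) = 2 - 5 = -3)
f = 112
d(C(0)) + f = -3 + 112 = 109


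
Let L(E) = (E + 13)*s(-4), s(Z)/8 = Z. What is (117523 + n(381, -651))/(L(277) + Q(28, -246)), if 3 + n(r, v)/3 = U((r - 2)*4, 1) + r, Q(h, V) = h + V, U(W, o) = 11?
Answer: -59345/4749 ≈ -12.496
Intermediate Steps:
s(Z) = 8*Z
Q(h, V) = V + h
n(r, v) = 24 + 3*r (n(r, v) = -9 + 3*(11 + r) = -9 + (33 + 3*r) = 24 + 3*r)
L(E) = -416 - 32*E (L(E) = (E + 13)*(8*(-4)) = (13 + E)*(-32) = -416 - 32*E)
(117523 + n(381, -651))/(L(277) + Q(28, -246)) = (117523 + (24 + 3*381))/((-416 - 32*277) + (-246 + 28)) = (117523 + (24 + 1143))/((-416 - 8864) - 218) = (117523 + 1167)/(-9280 - 218) = 118690/(-9498) = 118690*(-1/9498) = -59345/4749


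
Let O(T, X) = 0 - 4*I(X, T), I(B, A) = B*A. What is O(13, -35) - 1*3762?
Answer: -1942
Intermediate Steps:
I(B, A) = A*B
O(T, X) = -4*T*X (O(T, X) = 0 - 4*T*X = -4*T*X)
O(13, -35) - 1*3762 = -4*13*(-35) - 1*3762 = 1820 - 3762 = -1942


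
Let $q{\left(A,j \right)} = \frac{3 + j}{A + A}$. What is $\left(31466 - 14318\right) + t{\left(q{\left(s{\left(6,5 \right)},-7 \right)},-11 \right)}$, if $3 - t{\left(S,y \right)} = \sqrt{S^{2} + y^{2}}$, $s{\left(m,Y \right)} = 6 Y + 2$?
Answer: $17151 - \frac{\sqrt{30977}}{16} \approx 17140.0$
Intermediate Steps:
$s{\left(m,Y \right)} = 2 + 6 Y$
$q{\left(A,j \right)} = \frac{3 + j}{2 A}$
$t{\left(S,y \right)} = 3 - \sqrt{S^{2} + y^{2}}$
$\left(31466 - 14318\right) + t{\left(q{\left(s{\left(6,5 \right)},-7 \right)},-11 \right)} = \left(31466 - 14318\right) + \left(3 - \sqrt{\left(\frac{3 - 7}{2 \left(2 + 6 \cdot 5\right)}\right)^{2} + \left(-11\right)^{2}}\right) = 17148 + \left(3 - \sqrt{\left(\frac{1}{2} \frac{1}{2 + 30} \left(-4\right)\right)^{2} + 121}\right) = 17148 + \left(3 - \sqrt{\left(\frac{1}{2} \cdot \frac{1}{32} \left(-4\right)\right)^{2} + 121}\right) = 17148 + \left(3 - \sqrt{\left(- \frac{1}{16}\right)^{2} + 121}\right) = 17148 + \left(3 - \sqrt{\frac{1}{256} + 121}\right) = 17148 + \left(3 - \sqrt{\frac{30977}{256}}\right) = 17148 + \left(3 - \frac{\sqrt{30977}}{16}\right) = 17151 - \frac{\sqrt{30977}}{16}$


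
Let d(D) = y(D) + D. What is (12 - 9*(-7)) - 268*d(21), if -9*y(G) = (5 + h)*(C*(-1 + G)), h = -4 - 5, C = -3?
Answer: 4781/3 ≈ 1593.7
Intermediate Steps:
h = -9
y(G) = 4/3 - 4*G/3 (y(G) = -(5 - 9)*(-3*(-1 + G))/9 = -(-4)*(3 - 3*G)/9 = -(-12 + 12*G)/9 = 4/3 - 4*G/3)
d(D) = 4/3 - D/3 (d(D) = (4/3 - 4*D/3) + D = 4/3 - D/3)
(12 - 9*(-7)) - 268*d(21) = (12 - 9*(-7)) - 268*(4/3 - 1/3*21) = (12 + 63) - 268*(4/3 - 7) = 75 - 268*(-17/3) = 75 + 4556/3 = 4781/3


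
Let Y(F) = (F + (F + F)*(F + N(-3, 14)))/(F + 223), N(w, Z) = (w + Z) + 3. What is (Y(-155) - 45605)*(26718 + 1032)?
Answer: -42423991875/34 ≈ -1.2478e+9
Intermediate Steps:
N(w, Z) = 3 + Z + w (N(w, Z) = (Z + w) + 3 = 3 + Z + w)
Y(F) = (F + 2*F*(14 + F))/(223 + F) (Y(F) = (F + (F + F)*(F + (3 + 14 - 3)))/(F + 223) = (F + (2*F)*(F + 14))/(223 + F) = (F + (2*F)*(14 + F))/(223 + F) = (F + 2*F*(14 + F))/(223 + F))
(Y(-155) - 45605)*(26718 + 1032) = (-155*(29 + 2*(-155))/(223 - 155) - 45605)*(26718 + 1032) = (-155*(29 - 310)/68 - 45605)*27750 = (-155*1/68*(-281) - 45605)*27750 = (43555/68 - 45605)*27750 = -3057585/68*27750 = -42423991875/34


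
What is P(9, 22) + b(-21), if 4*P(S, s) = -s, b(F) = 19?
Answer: 27/2 ≈ 13.500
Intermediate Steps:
P(S, s) = -s/4 (P(S, s) = (-s)/4 = -s/4)
P(9, 22) + b(-21) = -¼*22 + 19 = -11/2 + 19 = 27/2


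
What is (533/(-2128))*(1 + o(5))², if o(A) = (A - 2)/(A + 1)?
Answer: -4797/8512 ≈ -0.56356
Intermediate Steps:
o(A) = (-2 + A)/(1 + A)
(533/(-2128))*(1 + o(5))² = (533/(-2128))*(1 + (-2 + 5)/(1 + 5))² = (533*(-1/2128))*(1 + 3/6)² = -533*(1 + (⅙)*3)²/2128 = -533*(1 + ½)²/2128 = -533*(3/2)²/2128 = -533/2128*9/4 = -4797/8512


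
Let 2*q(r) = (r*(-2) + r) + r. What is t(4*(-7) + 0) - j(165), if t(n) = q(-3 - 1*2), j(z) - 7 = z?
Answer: -172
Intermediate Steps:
j(z) = 7 + z
q(r) = 0 (q(r) = ((r*(-2) + r) + r)/2 = ((-2*r + r) + r)/2 = (-r + r)/2 = (½)*0 = 0)
t(n) = 0
t(4*(-7) + 0) - j(165) = 0 - (7 + 165) = 0 - 1*172 = 0 - 172 = -172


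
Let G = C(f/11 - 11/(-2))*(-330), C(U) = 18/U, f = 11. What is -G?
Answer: 11880/13 ≈ 913.85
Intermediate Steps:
G = -11880/13 (G = (18/(11/11 - 11/(-2)))*(-330) = (18/(11*(1/11) - 11*(-½)))*(-330) = (18/(1 + 11/2))*(-330) = (18/(13/2))*(-330) = (18*(2/13))*(-330) = (36/13)*(-330) = -11880/13 ≈ -913.85)
-G = -1*(-11880/13) = 11880/13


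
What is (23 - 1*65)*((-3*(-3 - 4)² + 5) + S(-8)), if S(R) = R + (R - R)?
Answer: 6300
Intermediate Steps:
S(R) = R (S(R) = R + 0 = R)
(23 - 1*65)*((-3*(-3 - 4)² + 5) + S(-8)) = (23 - 1*65)*((-3*(-3 - 4)² + 5) - 8) = (23 - 65)*((-3*(-7)² + 5) - 8) = -42*((-3*49 + 5) - 8) = -42*((-147 + 5) - 8) = -42*(-142 - 8) = -42*(-150) = 6300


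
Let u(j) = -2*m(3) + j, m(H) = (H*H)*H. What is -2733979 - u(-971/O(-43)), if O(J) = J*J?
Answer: -5055026354/1849 ≈ -2.7339e+6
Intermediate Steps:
O(J) = J²
m(H) = H³ (m(H) = H²*H = H³)
u(j) = -54 + j (u(j) = -2*3³ + j = -2*27 + j = -54 + j)
-2733979 - u(-971/O(-43)) = -2733979 - (-54 - 971/((-43)²)) = -2733979 - (-54 - 971/1849) = -2733979 - 1*(-100817/1849) = -2733979 + 100817/1849 = -5055026354/1849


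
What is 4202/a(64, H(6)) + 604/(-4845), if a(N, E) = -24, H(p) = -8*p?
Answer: -3395531/19380 ≈ -175.21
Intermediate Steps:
4202/a(64, H(6)) + 604/(-4845) = 4202/(-24) + 604/(-4845) = 4202*(-1/24) + 604*(-1/4845) = -2101/12 - 604/4845 = -3395531/19380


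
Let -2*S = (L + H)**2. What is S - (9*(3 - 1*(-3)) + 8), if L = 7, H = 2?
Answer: -205/2 ≈ -102.50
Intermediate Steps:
S = -81/2 (S = -(7 + 2)**2/2 = -1/2*9**2 = -1/2*81 = -81/2 ≈ -40.500)
S - (9*(3 - 1*(-3)) + 8) = -81/2 - (9*(3 - 1*(-3)) + 8) = -81/2 - (9*(3 + 3) + 8) = -81/2 - (9*6 + 8) = -81/2 - (54 + 8) = -81/2 - 1*62 = -81/2 - 62 = -205/2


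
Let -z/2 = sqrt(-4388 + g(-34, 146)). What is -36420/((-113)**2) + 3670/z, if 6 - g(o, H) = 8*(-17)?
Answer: -36420/12769 + 1835*I*sqrt(4246)/4246 ≈ -2.8522 + 28.161*I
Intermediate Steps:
g(o, H) = 142 (g(o, H) = 6 - 8*(-17) = 6 - 1*(-136) = 6 + 136 = 142)
z = -2*I*sqrt(4246) (z = -2*sqrt(-4388 + 142) = -2*I*sqrt(4246) ≈ -130.32*I)
-36420/((-113)**2) + 3670/z = -36420/((-113)**2) + 3670/((-2*I*sqrt(4246))) = -36420/12769 + 3670*(I*sqrt(4246)/8492) = -36420*1/12769 + 1835*I*sqrt(4246)/4246 = -36420/12769 + 1835*I*sqrt(4246)/4246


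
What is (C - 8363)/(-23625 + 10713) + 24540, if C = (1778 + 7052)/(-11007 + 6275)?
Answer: 249903895651/10183264 ≈ 24541.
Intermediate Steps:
C = -4415/2366 (C = 8830/(-4732) = 8830*(-1/4732) = -4415/2366 ≈ -1.8660)
(C - 8363)/(-23625 + 10713) + 24540 = (-4415/2366 - 8363)/(-23625 + 10713) + 24540 = -19791273/2366/(-12912) + 24540 = -19791273/2366*(-1/12912) + 24540 = 6597091/10183264 + 24540 = 249903895651/10183264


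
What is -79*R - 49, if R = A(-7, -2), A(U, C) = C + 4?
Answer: -207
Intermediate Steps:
A(U, C) = 4 + C
R = 2 (R = 4 - 2 = 2)
-79*R - 49 = -79*2 - 49 = -158 - 49 = -207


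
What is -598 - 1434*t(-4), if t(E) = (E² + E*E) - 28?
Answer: -6334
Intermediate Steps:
t(E) = -28 + 2*E² (t(E) = (E² + E²) - 28 = 2*E² - 28 = -28 + 2*E²)
-598 - 1434*t(-4) = -598 - 1434*(-28 + 2*(-4)²) = -598 - 1434*(-28 + 2*16) = -598 - 1434*(-28 + 32) = -598 - 1434*4 = -598 - 5736 = -6334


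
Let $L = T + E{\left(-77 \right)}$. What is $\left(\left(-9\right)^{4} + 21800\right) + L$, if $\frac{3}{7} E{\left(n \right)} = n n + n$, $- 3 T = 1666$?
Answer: $\frac{124381}{3} \approx 41460.0$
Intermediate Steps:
$T = - \frac{1666}{3}$ ($T = \left(- \frac{1}{3}\right) 1666 = - \frac{1666}{3} \approx -555.33$)
$E{\left(n \right)} = \frac{7 n}{3} + \frac{7 n^{2}}{3}$ ($E{\left(n \right)} = \frac{7 \left(n n + n\right)}{3} = \frac{7 \left(n^{2} + n\right)}{3} = \frac{7 \left(n + n^{2}\right)}{3} = \frac{7 n}{3} + \frac{7 n^{2}}{3}$)
$L = \frac{39298}{3}$ ($L = - \frac{1666}{3} + \frac{7}{3} \left(-77\right) \left(1 - 77\right) = - \frac{1666}{3} + \frac{7}{3} \left(-77\right) \left(-76\right) = - \frac{1666}{3} + \frac{40964}{3} = \frac{39298}{3} \approx 13099.0$)
$\left(\left(-9\right)^{4} + 21800\right) + L = \left(\left(-9\right)^{4} + 21800\right) + \frac{39298}{3} = \left(6561 + 21800\right) + \frac{39298}{3} = 28361 + \frac{39298}{3} = \frac{124381}{3}$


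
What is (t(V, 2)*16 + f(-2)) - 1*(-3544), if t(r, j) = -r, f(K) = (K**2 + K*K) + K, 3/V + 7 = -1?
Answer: 3556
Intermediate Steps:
V = -3/8 (V = 3/(-7 - 1) = 3/(-8) = 3*(-1/8) = -3/8 ≈ -0.37500)
f(K) = K + 2*K**2 (f(K) = (K**2 + K**2) + K = 2*K**2 + K = K + 2*K**2)
(t(V, 2)*16 + f(-2)) - 1*(-3544) = (-1*(-3/8)*16 - 2*(1 + 2*(-2))) - 1*(-3544) = ((3/8)*16 - 2*(1 - 4)) + 3544 = (6 - 2*(-3)) + 3544 = (6 + 6) + 3544 = 12 + 3544 = 3556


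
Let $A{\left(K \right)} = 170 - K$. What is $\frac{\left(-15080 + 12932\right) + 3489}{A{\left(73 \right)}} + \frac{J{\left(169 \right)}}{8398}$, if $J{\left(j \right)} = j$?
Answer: $\frac{867547}{62662} \approx 13.845$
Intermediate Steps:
$\frac{\left(-15080 + 12932\right) + 3489}{A{\left(73 \right)}} + \frac{J{\left(169 \right)}}{8398} = \frac{\left(-15080 + 12932\right) + 3489}{170 - 73} + \frac{169}{8398} = \frac{-2148 + 3489}{170 - 73} + 169 \cdot \frac{1}{8398} = \frac{1341}{97} + \frac{13}{646} = \frac{867547}{62662}$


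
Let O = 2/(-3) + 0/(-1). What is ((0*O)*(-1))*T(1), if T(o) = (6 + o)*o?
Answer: 0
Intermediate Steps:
O = -2/3 (O = 2*(-1/3) + 0*(-1) = -2/3 + 0 = -2/3 ≈ -0.66667)
T(o) = o*(6 + o)
((0*O)*(-1))*T(1) = ((0*(-2/3))*(-1))*(1*(6 + 1)) = (0*(-1))*(1*7) = 0*7 = 0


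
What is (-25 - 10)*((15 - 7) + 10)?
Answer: -630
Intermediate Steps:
(-25 - 10)*((15 - 7) + 10) = -35*(8 + 10) = -35*18 = -630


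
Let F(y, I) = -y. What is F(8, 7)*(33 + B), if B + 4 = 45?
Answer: -592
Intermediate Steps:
B = 41 (B = -4 + 45 = 41)
F(8, 7)*(33 + B) = (-1*8)*(33 + 41) = -8*74 = -592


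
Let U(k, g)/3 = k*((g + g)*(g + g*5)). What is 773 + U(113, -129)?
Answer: 67696361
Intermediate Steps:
U(k, g) = 36*k*g² (U(k, g) = 3*(k*((g + g)*(g + g*5))) = 3*(k*((2*g)*(g + 5*g))) = 3*(k*((2*g)*(6*g))) = 3*(k*(12*g²)) = 3*(12*k*g²) = 36*k*g²)
773 + U(113, -129) = 773 + 36*113*(-129)² = 773 + 36*113*16641 = 773 + 67695588 = 67696361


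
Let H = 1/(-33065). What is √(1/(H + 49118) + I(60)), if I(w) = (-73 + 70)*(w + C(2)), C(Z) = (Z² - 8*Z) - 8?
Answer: I*√316518847310396156835/1624086669 ≈ 10.954*I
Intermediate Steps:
C(Z) = -8 + Z² - 8*Z
H = -1/33065 ≈ -3.0243e-5
I(w) = 60 - 3*w (I(w) = (-73 + 70)*(w + (-8 + 2² - 8*2)) = -3*(w + (-8 + 4 - 16)) = -3*(w - 20) = -3*(-20 + w) = 60 - 3*w)
√(1/(H + 49118) + I(60)) = √(1/(-1/33065 + 49118) + (60 - 3*60)) = √(1/(1624086669/33065) + (60 - 180)) = √(33065/1624086669 - 120) = √(-194890367215/1624086669) = I*√316518847310396156835/1624086669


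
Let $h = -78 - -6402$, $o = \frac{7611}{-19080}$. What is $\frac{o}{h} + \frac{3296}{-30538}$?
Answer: $- \frac{66322352173}{614128952160} \approx -0.10799$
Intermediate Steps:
$o = - \frac{2537}{6360}$ ($o = 7611 \left(- \frac{1}{19080}\right) = - \frac{2537}{6360} \approx -0.3989$)
$h = 6324$ ($h = -78 + 6402 = 6324$)
$\frac{o}{h} + \frac{3296}{-30538} = - \frac{2537}{6360 \cdot 6324} + \frac{3296}{-30538} = \left(- \frac{2537}{6360}\right) \frac{1}{6324} + 3296 \left(- \frac{1}{30538}\right) = - \frac{2537}{40220640} - \frac{1648}{15269} = - \frac{66322352173}{614128952160}$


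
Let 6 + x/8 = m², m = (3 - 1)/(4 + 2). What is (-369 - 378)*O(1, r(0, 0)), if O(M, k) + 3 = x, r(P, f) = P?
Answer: 37433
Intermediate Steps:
m = ⅓ (m = 2/6 = 2*(⅙) = ⅓ ≈ 0.33333)
x = -424/9 (x = -48 + 8*(⅓)² = -48 + 8*(⅑) = -48 + 8/9 = -424/9 ≈ -47.111)
O(M, k) = -451/9 (O(M, k) = -3 - 424/9 = -451/9)
(-369 - 378)*O(1, r(0, 0)) = (-369 - 378)*(-451/9) = -747*(-451/9) = 37433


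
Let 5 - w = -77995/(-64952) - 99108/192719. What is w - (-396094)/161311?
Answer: 13667856763091533/2019207940243768 ≈ 6.7689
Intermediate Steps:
w = 53993566851/12517484488 (w = 5 - (-77995/(-64952) - 99108/192719) = 5 - (-77995*(-1/64952) - 99108*1/192719) = 5 - (77995/64952 - 99108/192719) = 5 - 1*8593855589/12517484488 = 5 - 8593855589/12517484488 = 53993566851/12517484488 ≈ 4.3135)
w - (-396094)/161311 = 53993566851/12517484488 - (-396094)/161311 = 53993566851/12517484488 - 1*(-396094/161311) = 53993566851/12517484488 + 396094/161311 = 13667856763091533/2019207940243768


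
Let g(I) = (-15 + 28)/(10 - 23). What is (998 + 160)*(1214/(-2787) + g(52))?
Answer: -1544386/929 ≈ -1662.4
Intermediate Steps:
g(I) = -1 (g(I) = 13/(-13) = 13*(-1/13) = -1)
(998 + 160)*(1214/(-2787) + g(52)) = (998 + 160)*(1214/(-2787) - 1) = 1158*(1214*(-1/2787) - 1) = 1158*(-1214/2787 - 1) = 1158*(-4001/2787) = -1544386/929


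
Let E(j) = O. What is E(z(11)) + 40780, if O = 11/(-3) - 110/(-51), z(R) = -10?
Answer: 2079703/51 ≈ 40779.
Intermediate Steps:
O = -77/51 (O = 11*(-1/3) - 110*(-1/51) = -11/3 + 110/51 = -77/51 ≈ -1.5098)
E(j) = -77/51
E(z(11)) + 40780 = -77/51 + 40780 = 2079703/51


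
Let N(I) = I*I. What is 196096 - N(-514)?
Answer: -68100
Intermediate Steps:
N(I) = I²
196096 - N(-514) = 196096 - 1*(-514)² = 196096 - 1*264196 = 196096 - 264196 = -68100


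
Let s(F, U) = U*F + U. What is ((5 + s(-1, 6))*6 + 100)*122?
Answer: 15860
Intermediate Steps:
s(F, U) = U + F*U (s(F, U) = F*U + U = U + F*U)
((5 + s(-1, 6))*6 + 100)*122 = ((5 + 6*(1 - 1))*6 + 100)*122 = ((5 + 6*0)*6 + 100)*122 = ((5 + 0)*6 + 100)*122 = (5*6 + 100)*122 = (30 + 100)*122 = 130*122 = 15860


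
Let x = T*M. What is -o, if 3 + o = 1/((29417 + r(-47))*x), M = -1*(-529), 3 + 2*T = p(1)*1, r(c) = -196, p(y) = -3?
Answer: 139121182/46373727 ≈ 3.0000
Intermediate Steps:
T = -3 (T = -3/2 + (-3*1)/2 = -3/2 + (½)*(-3) = -3/2 - 3/2 = -3)
M = 529
x = -1587 (x = -3*529 = -1587)
o = -139121182/46373727 (o = -3 + 1/((29417 - 196)*(-1587)) = -3 - 1/1587/29221 = -3 + (1/29221)*(-1/1587) = -3 - 1/46373727 = -139121182/46373727 ≈ -3.0000)
-o = -1*(-139121182/46373727) = 139121182/46373727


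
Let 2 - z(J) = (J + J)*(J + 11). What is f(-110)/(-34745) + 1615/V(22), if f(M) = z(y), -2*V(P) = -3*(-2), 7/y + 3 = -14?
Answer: -16216716869/30123915 ≈ -538.33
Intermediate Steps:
y = -7/17 (y = 7/(-3 - 14) = 7/(-17) = 7*(-1/17) = -7/17 ≈ -0.41176)
V(P) = -3 (V(P) = -(-3)*(-2)/2 = -1/2*6 = -3)
z(J) = 2 - 2*J*(11 + J) (z(J) = 2 - (J + J)*(J + 11) = 2 - 2*J*(11 + J))
f(M) = 3098/289 (f(M) = 2 - 22*(-7/17) - 2*(-7/17)**2 = 2 + 154/17 - 2*49/289 = 2 + 154/17 - 98/289 = 3098/289)
f(-110)/(-34745) + 1615/V(22) = (3098/289)/(-34745) + 1615/(-3) = (3098/289)*(-1/34745) + 1615*(-1/3) = -3098/10041305 - 1615/3 = -16216716869/30123915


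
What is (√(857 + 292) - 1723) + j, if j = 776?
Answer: -947 + √1149 ≈ -913.10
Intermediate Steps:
(√(857 + 292) - 1723) + j = (√(857 + 292) - 1723) + 776 = (√1149 - 1723) + 776 = (-1723 + √1149) + 776 = -947 + √1149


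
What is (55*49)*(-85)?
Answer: -229075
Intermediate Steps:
(55*49)*(-85) = 2695*(-85) = -229075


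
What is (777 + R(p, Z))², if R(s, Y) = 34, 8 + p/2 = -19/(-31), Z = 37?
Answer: 657721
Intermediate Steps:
p = -458/31 (p = -16 + 2*(-19/(-31)) = -16 + 2*(-19*(-1/31)) = -16 + 2*(19/31) = -16 + 38/31 = -458/31 ≈ -14.774)
(777 + R(p, Z))² = (777 + 34)² = 811² = 657721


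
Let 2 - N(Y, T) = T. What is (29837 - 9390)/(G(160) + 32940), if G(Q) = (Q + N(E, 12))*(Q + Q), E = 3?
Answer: 20447/80940 ≈ 0.25262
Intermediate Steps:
N(Y, T) = 2 - T
G(Q) = 2*Q*(-10 + Q) (G(Q) = (Q + (2 - 1*12))*(Q + Q) = (Q + (2 - 12))*(2*Q) = (Q - 10)*(2*Q) = (-10 + Q)*(2*Q) = 2*Q*(-10 + Q))
(29837 - 9390)/(G(160) + 32940) = (29837 - 9390)/(2*160*(-10 + 160) + 32940) = 20447/(2*160*150 + 32940) = 20447/(48000 + 32940) = 20447/80940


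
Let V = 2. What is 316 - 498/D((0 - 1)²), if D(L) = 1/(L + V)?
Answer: -1178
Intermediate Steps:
D(L) = 1/(2 + L) (D(L) = 1/(L + 2) = 1/(2 + L))
316 - 498/D((0 - 1)²) = 316 - (996 + 498*(0 - 1)²) = 316 - 498/(1/(2 + (-1)²)) = 316 - 498/(1/(2 + 1)) = 316 - 498/(1/3) = 316 - 498/⅓ = 316 - 498*3 = 316 - 1494 = -1178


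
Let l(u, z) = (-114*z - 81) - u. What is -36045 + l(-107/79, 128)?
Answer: -4006615/79 ≈ -50717.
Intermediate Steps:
l(u, z) = -81 - u - 114*z (l(u, z) = (-81 - 114*z) - u = -81 - u - 114*z)
-36045 + l(-107/79, 128) = -36045 + (-81 - (-107)/79 - 114*128) = -36045 + (-81 - (-107)/79 - 14592) = -36045 + (-81 - 1*(-107/79) - 14592) = -36045 + (-81 + 107/79 - 14592) = -36045 - 1159060/79 = -4006615/79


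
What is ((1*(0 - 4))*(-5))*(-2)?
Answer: -40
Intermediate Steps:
((1*(0 - 4))*(-5))*(-2) = ((1*(-4))*(-5))*(-2) = -4*(-5)*(-2) = 20*(-2) = -40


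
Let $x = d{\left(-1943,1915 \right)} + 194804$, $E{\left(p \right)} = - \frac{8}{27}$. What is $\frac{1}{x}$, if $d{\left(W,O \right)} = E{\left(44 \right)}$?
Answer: $\frac{27}{5259700} \approx 5.1334 \cdot 10^{-6}$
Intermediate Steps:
$E{\left(p \right)} = - \frac{8}{27}$ ($E{\left(p \right)} = \left(-8\right) \frac{1}{27} = - \frac{8}{27}$)
$d{\left(W,O \right)} = - \frac{8}{27}$
$x = \frac{5259700}{27}$ ($x = - \frac{8}{27} + 194804 = \frac{5259700}{27} \approx 1.948 \cdot 10^{5}$)
$\frac{1}{x} = \frac{1}{\frac{5259700}{27}} = \frac{27}{5259700}$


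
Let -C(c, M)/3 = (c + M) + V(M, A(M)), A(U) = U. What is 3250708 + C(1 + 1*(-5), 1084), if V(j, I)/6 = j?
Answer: 3227956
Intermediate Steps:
V(j, I) = 6*j
C(c, M) = -21*M - 3*c (C(c, M) = -3*((c + M) + 6*M) = -3*((M + c) + 6*M) = -3*(c + 7*M) = -21*M - 3*c)
3250708 + C(1 + 1*(-5), 1084) = 3250708 + (-21*1084 - 3*(1 + 1*(-5))) = 3250708 + (-22764 - 3*(1 - 5)) = 3250708 + (-22764 - 3*(-4)) = 3250708 + (-22764 + 12) = 3250708 - 22752 = 3227956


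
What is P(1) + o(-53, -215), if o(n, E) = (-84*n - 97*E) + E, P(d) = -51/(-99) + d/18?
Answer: 4968329/198 ≈ 25093.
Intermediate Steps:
P(d) = 17/33 + d/18 (P(d) = -51*(-1/99) + d*(1/18) = 17/33 + d/18)
o(n, E) = -96*E - 84*n (o(n, E) = (-97*E - 84*n) + E = -96*E - 84*n)
P(1) + o(-53, -215) = (17/33 + (1/18)*1) + (-96*(-215) - 84*(-53)) = (17/33 + 1/18) + (20640 + 4452) = 113/198 + 25092 = 4968329/198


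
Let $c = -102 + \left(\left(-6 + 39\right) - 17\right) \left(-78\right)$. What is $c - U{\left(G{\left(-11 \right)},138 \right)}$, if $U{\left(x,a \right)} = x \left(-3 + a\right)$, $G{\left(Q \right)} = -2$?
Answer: $-1080$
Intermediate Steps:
$c = -1350$ ($c = -102 + \left(33 - 17\right) \left(-78\right) = -102 + 16 \left(-78\right) = -102 - 1248 = -1350$)
$c - U{\left(G{\left(-11 \right)},138 \right)} = -1350 - - 2 \left(-3 + 138\right) = -1350 - \left(-2\right) 135 = -1350 - -270 = -1350 + 270 = -1080$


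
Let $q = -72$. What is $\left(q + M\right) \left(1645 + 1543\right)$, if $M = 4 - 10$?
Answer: $-248664$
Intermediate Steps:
$M = -6$
$\left(q + M\right) \left(1645 + 1543\right) = \left(-72 - 6\right) \left(1645 + 1543\right) = \left(-78\right) 3188 = -248664$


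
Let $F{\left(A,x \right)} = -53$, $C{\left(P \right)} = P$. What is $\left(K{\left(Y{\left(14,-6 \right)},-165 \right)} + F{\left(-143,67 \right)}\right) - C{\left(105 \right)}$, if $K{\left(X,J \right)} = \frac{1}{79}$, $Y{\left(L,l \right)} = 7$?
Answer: $- \frac{12481}{79} \approx -157.99$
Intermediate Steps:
$K{\left(X,J \right)} = \frac{1}{79}$
$\left(K{\left(Y{\left(14,-6 \right)},-165 \right)} + F{\left(-143,67 \right)}\right) - C{\left(105 \right)} = \left(\frac{1}{79} - 53\right) - 105 = - \frac{4186}{79} - 105 = - \frac{12481}{79}$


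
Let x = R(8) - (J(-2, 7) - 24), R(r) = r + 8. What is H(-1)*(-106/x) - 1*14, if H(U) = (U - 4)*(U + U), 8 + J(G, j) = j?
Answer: -1634/41 ≈ -39.854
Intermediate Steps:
J(G, j) = -8 + j
H(U) = 2*U*(-4 + U) (H(U) = (-4 + U)*(2*U) = 2*U*(-4 + U))
R(r) = 8 + r
x = 41 (x = (8 + 8) - ((-8 + 7) - 24) = 16 - (-1 - 24) = 16 - 1*(-25) = 16 + 25 = 41)
H(-1)*(-106/x) - 1*14 = (2*(-1)*(-4 - 1))*(-106/41) - 1*14 = (2*(-1)*(-5))*(-106*1/41) - 14 = 10*(-106/41) - 14 = -1060/41 - 14 = -1634/41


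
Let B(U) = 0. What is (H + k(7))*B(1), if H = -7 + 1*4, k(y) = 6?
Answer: 0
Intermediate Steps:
H = -3 (H = -7 + 4 = -3)
(H + k(7))*B(1) = (-3 + 6)*0 = 3*0 = 0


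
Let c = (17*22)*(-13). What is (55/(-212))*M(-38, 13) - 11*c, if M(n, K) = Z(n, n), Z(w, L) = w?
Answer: 5670137/106 ≈ 53492.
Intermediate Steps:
M(n, K) = n
c = -4862 (c = 374*(-13) = -4862)
(55/(-212))*M(-38, 13) - 11*c = (55/(-212))*(-38) - 11*(-4862) = (55*(-1/212))*(-38) + 53482 = -55/212*(-38) + 53482 = 1045/106 + 53482 = 5670137/106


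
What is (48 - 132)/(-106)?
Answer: 42/53 ≈ 0.79245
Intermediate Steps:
(48 - 132)/(-106) = -84*(-1/106) = 42/53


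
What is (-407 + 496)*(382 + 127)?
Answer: 45301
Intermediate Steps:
(-407 + 496)*(382 + 127) = 89*509 = 45301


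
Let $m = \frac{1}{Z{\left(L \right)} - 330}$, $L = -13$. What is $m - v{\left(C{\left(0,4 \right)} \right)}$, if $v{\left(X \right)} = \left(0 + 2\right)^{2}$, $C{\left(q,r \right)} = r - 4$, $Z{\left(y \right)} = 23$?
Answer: $- \frac{1229}{307} \approx -4.0033$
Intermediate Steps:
$C{\left(q,r \right)} = -4 + r$
$v{\left(X \right)} = 4$ ($v{\left(X \right)} = 2^{2} = 4$)
$m = - \frac{1}{307}$ ($m = \frac{1}{23 - 330} = \frac{1}{-307} = - \frac{1}{307} \approx -0.0032573$)
$m - v{\left(C{\left(0,4 \right)} \right)} = - \frac{1}{307} - 4 = - \frac{1229}{307}$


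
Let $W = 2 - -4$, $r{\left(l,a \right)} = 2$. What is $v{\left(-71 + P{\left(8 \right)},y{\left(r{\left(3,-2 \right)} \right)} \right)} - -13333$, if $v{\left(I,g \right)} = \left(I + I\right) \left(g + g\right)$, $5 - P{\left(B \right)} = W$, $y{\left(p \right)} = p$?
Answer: $12757$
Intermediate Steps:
$W = 6$ ($W = 2 + 4 = 6$)
$P{\left(B \right)} = -1$ ($P{\left(B \right)} = 5 - 6 = -1$)
$v{\left(I,g \right)} = 4 I g$ ($v{\left(I,g \right)} = 2 I 2 g = 4 I g$)
$v{\left(-71 + P{\left(8 \right)},y{\left(r{\left(3,-2 \right)} \right)} \right)} - -13333 = 4 \left(-71 - 1\right) 2 - -13333 = 4 \left(-72\right) 2 + 13333 = -576 + 13333 = 12757$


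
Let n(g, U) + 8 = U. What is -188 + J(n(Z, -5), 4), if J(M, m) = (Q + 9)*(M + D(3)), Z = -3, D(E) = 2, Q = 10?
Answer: -397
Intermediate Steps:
n(g, U) = -8 + U
J(M, m) = 38 + 19*M (J(M, m) = (10 + 9)*(M + 2) = 19*(2 + M) = 38 + 19*M)
-188 + J(n(Z, -5), 4) = -188 + (38 + 19*(-8 - 5)) = -188 + (38 + 19*(-13)) = -188 + (38 - 247) = -188 - 209 = -397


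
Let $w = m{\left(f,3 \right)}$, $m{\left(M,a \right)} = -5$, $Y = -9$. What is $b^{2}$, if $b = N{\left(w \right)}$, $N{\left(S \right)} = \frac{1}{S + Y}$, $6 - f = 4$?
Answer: $\frac{1}{196} \approx 0.005102$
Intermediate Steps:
$f = 2$ ($f = 6 - 4 = 2$)
$w = -5$
$N{\left(S \right)} = \frac{1}{-9 + S}$ ($N{\left(S \right)} = \frac{1}{S - 9} = \frac{1}{-9 + S}$)
$b = - \frac{1}{14}$ ($b = \frac{1}{-9 - 5} = \frac{1}{-14} = - \frac{1}{14} \approx -0.071429$)
$b^{2} = \left(- \frac{1}{14}\right)^{2} = \frac{1}{196}$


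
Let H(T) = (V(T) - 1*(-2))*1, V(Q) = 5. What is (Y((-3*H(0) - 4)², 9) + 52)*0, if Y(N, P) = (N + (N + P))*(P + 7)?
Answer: 0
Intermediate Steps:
H(T) = 7 (H(T) = (5 - 1*(-2))*1 = (5 + 2)*1 = 7*1 = 7)
Y(N, P) = (7 + P)*(P + 2*N) (Y(N, P) = (P + 2*N)*(7 + P) = (7 + P)*(P + 2*N))
(Y((-3*H(0) - 4)², 9) + 52)*0 = ((9² + 7*9 + 14*(-3*7 - 4)² + 2*(-3*7 - 4)²*9) + 52)*0 = ((81 + 63 + 14*(-21 - 4)² + 2*(-21 - 4)²*9) + 52)*0 = ((81 + 63 + 14*(-25)² + 2*(-25)²*9) + 52)*0 = ((81 + 63 + 14*625 + 2*625*9) + 52)*0 = ((81 + 63 + 8750 + 11250) + 52)*0 = (20144 + 52)*0 = 20196*0 = 0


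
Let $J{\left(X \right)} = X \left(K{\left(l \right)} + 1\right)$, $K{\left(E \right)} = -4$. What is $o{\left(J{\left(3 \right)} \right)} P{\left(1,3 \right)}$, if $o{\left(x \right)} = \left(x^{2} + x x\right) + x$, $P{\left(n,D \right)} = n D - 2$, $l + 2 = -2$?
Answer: $153$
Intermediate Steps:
$l = -4$ ($l = -2 - 2 = -4$)
$P{\left(n,D \right)} = -2 + D n$ ($P{\left(n,D \right)} = D n - 2 = -2 + D n$)
$J{\left(X \right)} = - 3 X$ ($J{\left(X \right)} = X \left(-4 + 1\right) = X \left(-3\right) = - 3 X$)
$o{\left(x \right)} = x + 2 x^{2}$ ($o{\left(x \right)} = \left(x^{2} + x^{2}\right) + x = 2 x^{2} + x = x + 2 x^{2}$)
$o{\left(J{\left(3 \right)} \right)} P{\left(1,3 \right)} = \left(-3\right) 3 \left(1 + 2 \left(\left(-3\right) 3\right)\right) \left(-2 + 3 \cdot 1\right) = - 9 \left(1 + 2 \left(-9\right)\right) \left(-2 + 3\right) = - 9 \left(1 - 18\right) 1 = \left(-9\right) \left(-17\right) 1 = 153 \cdot 1 = 153$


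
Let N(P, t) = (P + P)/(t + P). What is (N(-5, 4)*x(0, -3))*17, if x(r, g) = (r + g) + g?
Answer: -1020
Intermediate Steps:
x(r, g) = r + 2*g (x(r, g) = (g + r) + g = r + 2*g)
N(P, t) = 2*P/(P + t) (N(P, t) = (2*P)/(P + t) = 2*P/(P + t))
(N(-5, 4)*x(0, -3))*17 = ((2*(-5)/(-5 + 4))*(0 + 2*(-3)))*17 = ((2*(-5)/(-1))*(0 - 6))*17 = ((2*(-5)*(-1))*(-6))*17 = (10*(-6))*17 = -60*17 = -1020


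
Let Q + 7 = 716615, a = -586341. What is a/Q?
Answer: -586341/716608 ≈ -0.81822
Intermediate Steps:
Q = 716608 (Q = -7 + 716615 = 716608)
a/Q = -586341/716608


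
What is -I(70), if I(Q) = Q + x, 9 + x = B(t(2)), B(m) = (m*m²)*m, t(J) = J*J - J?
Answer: -77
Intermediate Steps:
t(J) = J² - J
B(m) = m⁴ (B(m) = m³*m = m⁴)
x = 7 (x = -9 + (2*(-1 + 2))⁴ = -9 + (2*1)⁴ = -9 + 2⁴ = -9 + 16 = 7)
I(Q) = 7 + Q (I(Q) = Q + 7 = 7 + Q)
-I(70) = -(7 + 70) = -1*77 = -77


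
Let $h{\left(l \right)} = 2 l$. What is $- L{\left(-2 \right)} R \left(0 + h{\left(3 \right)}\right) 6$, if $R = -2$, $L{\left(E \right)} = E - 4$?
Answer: $-432$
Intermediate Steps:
$L{\left(E \right)} = -4 + E$
$- L{\left(-2 \right)} R \left(0 + h{\left(3 \right)}\right) 6 = - (-4 - 2) \left(-2\right) \left(0 + 2 \cdot 3\right) 6 = \left(-1\right) \left(-6\right) \left(-2\right) \left(0 + 6\right) 6 = 6 \left(-2\right) 6 \cdot 6 = \left(-12\right) 36 = -432$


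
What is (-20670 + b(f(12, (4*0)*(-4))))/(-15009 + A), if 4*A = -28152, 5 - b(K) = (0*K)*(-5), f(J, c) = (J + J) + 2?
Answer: 20665/22047 ≈ 0.93732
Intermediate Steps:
f(J, c) = 2 + 2*J (f(J, c) = 2*J + 2 = 2 + 2*J)
b(K) = 5 (b(K) = 5 - 0*K*(-5) = 5 - 0*(-5) = 5 - 1*0 = 5 + 0 = 5)
A = -7038 (A = (¼)*(-28152) = -7038)
(-20670 + b(f(12, (4*0)*(-4))))/(-15009 + A) = (-20670 + 5)/(-15009 - 7038) = -20665/(-22047) = -20665*(-1/22047) = 20665/22047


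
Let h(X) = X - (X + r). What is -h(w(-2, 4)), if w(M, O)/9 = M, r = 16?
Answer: 16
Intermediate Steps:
w(M, O) = 9*M
h(X) = -16 (h(X) = X - (X + 16) = X - (16 + X) = X + (-16 - X) = -16)
-h(w(-2, 4)) = -1*(-16) = 16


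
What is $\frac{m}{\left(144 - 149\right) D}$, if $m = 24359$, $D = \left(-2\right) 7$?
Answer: $\frac{24359}{70} \approx 347.99$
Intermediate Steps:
$D = -14$
$\frac{m}{\left(144 - 149\right) D} = \frac{24359}{\left(144 - 149\right) \left(-14\right)} = \frac{24359}{\left(-5\right) \left(-14\right)} = \frac{24359}{70}$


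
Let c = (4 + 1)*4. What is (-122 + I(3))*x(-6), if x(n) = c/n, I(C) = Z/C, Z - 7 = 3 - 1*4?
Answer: 400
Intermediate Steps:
Z = 6 (Z = 7 + (3 - 1*4) = 7 + (3 - 4) = 7 - 1 = 6)
I(C) = 6/C
c = 20 (c = 5*4 = 20)
x(n) = 20/n
(-122 + I(3))*x(-6) = (-122 + 6/3)*(20/(-6)) = (-122 + 6*(1/3))*(20*(-1/6)) = (-122 + 2)*(-10/3) = -120*(-10/3) = 400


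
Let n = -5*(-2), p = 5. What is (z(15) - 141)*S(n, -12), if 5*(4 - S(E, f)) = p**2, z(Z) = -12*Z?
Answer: 321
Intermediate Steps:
n = 10
S(E, f) = -1 (S(E, f) = 4 - 1/5*5**2 = 4 - 1/5*25 = 4 - 5 = -1)
(z(15) - 141)*S(n, -12) = (-12*15 - 141)*(-1) = (-180 - 141)*(-1) = -321*(-1) = 321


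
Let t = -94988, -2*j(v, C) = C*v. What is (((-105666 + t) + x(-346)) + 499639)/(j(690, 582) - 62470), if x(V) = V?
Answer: -298639/263260 ≈ -1.1344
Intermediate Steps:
j(v, C) = -C*v/2
(((-105666 + t) + x(-346)) + 499639)/(j(690, 582) - 62470) = (((-105666 - 94988) - 346) + 499639)/(-1/2*582*690 - 62470) = ((-200654 - 346) + 499639)/(-200790 - 62470) = (-201000 + 499639)/(-263260) = 298639*(-1/263260) = -298639/263260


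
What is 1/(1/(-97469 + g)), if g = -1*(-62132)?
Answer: -35337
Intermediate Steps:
g = 62132
1/(1/(-97469 + g)) = 1/(1/(-97469 + 62132)) = 1/(1/(-35337)) = 1/(-1/35337) = -35337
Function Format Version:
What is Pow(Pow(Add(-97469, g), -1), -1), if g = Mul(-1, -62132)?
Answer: -35337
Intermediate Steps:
g = 62132
Pow(Pow(Add(-97469, g), -1), -1) = Pow(Pow(Add(-97469, 62132), -1), -1) = Pow(Pow(-35337, -1), -1) = Pow(Rational(-1, 35337), -1) = -35337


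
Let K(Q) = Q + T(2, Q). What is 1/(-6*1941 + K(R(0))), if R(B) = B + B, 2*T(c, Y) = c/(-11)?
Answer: -11/128107 ≈ -8.5866e-5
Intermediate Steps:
T(c, Y) = -c/22 (T(c, Y) = (c/(-11))/2 = (c*(-1/11))/2 = (-c/11)/2 = -c/22)
R(B) = 2*B
K(Q) = -1/11 + Q (K(Q) = Q - 1/22*2 = Q - 1/11 = -1/11 + Q)
1/(-6*1941 + K(R(0))) = 1/(-6*1941 + (-1/11 + 2*0)) = 1/(-11646 + (-1/11 + 0)) = 1/(-11646 - 1/11) = 1/(-128107/11) = -11/128107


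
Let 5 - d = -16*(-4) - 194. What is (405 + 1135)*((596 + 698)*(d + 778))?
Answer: 1819389880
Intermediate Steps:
d = 135 (d = 5 - (-16*(-4) - 194) = 5 - (64 - 194) = 5 - 1*(-130) = 5 + 130 = 135)
(405 + 1135)*((596 + 698)*(d + 778)) = (405 + 1135)*((596 + 698)*(135 + 778)) = 1540*(1294*913) = 1540*1181422 = 1819389880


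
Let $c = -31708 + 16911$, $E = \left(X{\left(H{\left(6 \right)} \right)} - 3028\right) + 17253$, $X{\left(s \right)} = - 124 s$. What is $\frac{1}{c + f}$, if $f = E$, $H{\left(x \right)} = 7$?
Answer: $- \frac{1}{1440} \approx -0.00069444$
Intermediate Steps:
$E = 13357$ ($E = \left(\left(-124\right) 7 - 3028\right) + 17253 = \left(-868 - 3028\right) + 17253 = -3896 + 17253 = 13357$)
$f = 13357$
$c = -14797$
$\frac{1}{c + f} = \frac{1}{-14797 + 13357} = \frac{1}{-1440} = - \frac{1}{1440}$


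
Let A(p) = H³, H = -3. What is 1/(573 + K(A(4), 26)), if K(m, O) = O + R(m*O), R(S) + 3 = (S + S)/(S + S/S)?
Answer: 701/419200 ≈ 0.0016722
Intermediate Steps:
A(p) = -27 (A(p) = (-3)³ = -27)
R(S) = -3 + 2*S/(1 + S) (R(S) = -3 + (S + S)/(S + S/S) = -3 + (2*S)/(S + 1) = -3 + (2*S)/(1 + S) = -3 + 2*S/(1 + S))
K(m, O) = O + (-3 - O*m)/(1 + O*m) (K(m, O) = O + (-3 - m*O)/(1 + m*O) = O + (-3 - O*m)/(1 + O*m))
1/(573 + K(A(4), 26)) = 1/(573 + (-3 + 26*(1 + 26*(-27)) - 1*26*(-27))/(1 + 26*(-27))) = 1/(573 + (-3 + 26*(1 - 702) + 702)/(1 - 702)) = 1/(573 + (-3 + 26*(-701) + 702)/(-701)) = 1/(573 - (-3 - 18226 + 702)/701) = 1/(573 - 1/701*(-17527)) = 1/(573 + 17527/701) = 1/(419200/701) = 701/419200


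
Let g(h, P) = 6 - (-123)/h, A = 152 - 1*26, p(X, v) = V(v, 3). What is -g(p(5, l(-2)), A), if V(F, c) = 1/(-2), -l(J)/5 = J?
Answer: 240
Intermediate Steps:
l(J) = -5*J
V(F, c) = -1/2
p(X, v) = -1/2
A = 126 (A = 152 - 26 = 126)
g(h, P) = 6 + 123/h
-g(p(5, l(-2)), A) = -(6 + 123/(-1/2)) = -(6 + 123*(-2)) = -(6 - 246) = -1*(-240) = 240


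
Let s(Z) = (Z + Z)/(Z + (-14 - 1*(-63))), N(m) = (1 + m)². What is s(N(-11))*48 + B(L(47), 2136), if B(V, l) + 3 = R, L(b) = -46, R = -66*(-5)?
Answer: 58323/149 ≈ 391.43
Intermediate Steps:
R = 330
B(V, l) = 327 (B(V, l) = -3 + 330 = 327)
s(Z) = 2*Z/(49 + Z) (s(Z) = (2*Z)/(Z + (-14 + 63)) = (2*Z)/(Z + 49) = (2*Z)/(49 + Z) = 2*Z/(49 + Z))
s(N(-11))*48 + B(L(47), 2136) = (2*(1 - 11)²/(49 + (1 - 11)²))*48 + 327 = (2*(-10)²/(49 + (-10)²))*48 + 327 = (2*100/(49 + 100))*48 + 327 = (2*100/149)*48 + 327 = (2*100*(1/149))*48 + 327 = (200/149)*48 + 327 = 9600/149 + 327 = 58323/149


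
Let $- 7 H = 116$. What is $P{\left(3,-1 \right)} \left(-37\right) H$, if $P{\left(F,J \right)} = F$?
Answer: $\frac{12876}{7} \approx 1839.4$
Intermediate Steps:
$H = - \frac{116}{7}$ ($H = \left(- \frac{1}{7}\right) 116 = - \frac{116}{7} \approx -16.571$)
$P{\left(3,-1 \right)} \left(-37\right) H = 3 \left(-37\right) \left(- \frac{116}{7}\right) = \left(-111\right) \left(- \frac{116}{7}\right) = \frac{12876}{7}$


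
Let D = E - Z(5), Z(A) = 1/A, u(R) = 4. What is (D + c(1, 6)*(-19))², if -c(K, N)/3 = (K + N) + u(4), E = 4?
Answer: 9947716/25 ≈ 3.9791e+5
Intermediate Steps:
c(K, N) = -12 - 3*K - 3*N (c(K, N) = -3*((K + N) + 4) = -3*(4 + K + N) = -12 - 3*K - 3*N)
D = 19/5 (D = 4 - 1/5 = 4 - 1*⅕ = 4 - ⅕ = 19/5 ≈ 3.8000)
(D + c(1, 6)*(-19))² = (19/5 + (-12 - 3*1 - 3*6)*(-19))² = (19/5 + (-12 - 3 - 18)*(-19))² = (19/5 - 33*(-19))² = (19/5 + 627)² = (3154/5)² = 9947716/25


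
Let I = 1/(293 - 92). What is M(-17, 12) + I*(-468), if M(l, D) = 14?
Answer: 782/67 ≈ 11.672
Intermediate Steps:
I = 1/201 ≈ 0.0049751
M(-17, 12) + I*(-468) = 14 + (1/201)*(-468) = 14 - 156/67 = 782/67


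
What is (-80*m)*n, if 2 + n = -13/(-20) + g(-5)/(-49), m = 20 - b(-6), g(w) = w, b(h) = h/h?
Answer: 92948/49 ≈ 1896.9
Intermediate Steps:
b(h) = 1
m = 19 (m = 20 - 1*1 = 20 - 1 = 19)
n = -1223/980 (n = -2 + (-13/(-20) - 5/(-49)) = -2 + (-13*(-1/20) - 5*(-1/49)) = -2 + (13/20 + 5/49) = -2 + 737/980 = -1223/980 ≈ -1.2480)
(-80*m)*n = -80*19*(-1223/980) = -1520*(-1223/980) = 92948/49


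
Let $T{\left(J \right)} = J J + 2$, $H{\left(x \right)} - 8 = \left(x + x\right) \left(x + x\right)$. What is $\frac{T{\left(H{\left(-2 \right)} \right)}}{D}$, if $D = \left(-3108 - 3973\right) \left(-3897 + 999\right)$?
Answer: $\frac{289}{10260369} \approx 2.8167 \cdot 10^{-5}$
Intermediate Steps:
$H{\left(x \right)} = 8 + 4 x^{2}$ ($H{\left(x \right)} = 8 + \left(x + x\right) \left(x + x\right) = 8 + 2 x 2 x = 8 + 4 x^{2}$)
$T{\left(J \right)} = 2 + J^{2}$ ($T{\left(J \right)} = J^{2} + 2 = 2 + J^{2}$)
$D = 20520738$ ($D = \left(-7081\right) \left(-2898\right) = 20520738$)
$\frac{T{\left(H{\left(-2 \right)} \right)}}{D} = \frac{2 + \left(8 + 4 \left(-2\right)^{2}\right)^{2}}{20520738} = \left(2 + \left(8 + 4 \cdot 4\right)^{2}\right) \frac{1}{20520738} = \left(2 + \left(8 + 16\right)^{2}\right) \frac{1}{20520738} = \left(2 + 24^{2}\right) \frac{1}{20520738} = \left(2 + 576\right) \frac{1}{20520738} = 578 \cdot \frac{1}{20520738} = \frac{289}{10260369}$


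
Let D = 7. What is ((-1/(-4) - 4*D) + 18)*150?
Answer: -2925/2 ≈ -1462.5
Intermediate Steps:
((-1/(-4) - 4*D) + 18)*150 = ((-1/(-4) - 4*7) + 18)*150 = ((-1*(-¼) - 28) + 18)*150 = ((¼ - 28) + 18)*150 = (-111/4 + 18)*150 = -39/4*150 = -2925/2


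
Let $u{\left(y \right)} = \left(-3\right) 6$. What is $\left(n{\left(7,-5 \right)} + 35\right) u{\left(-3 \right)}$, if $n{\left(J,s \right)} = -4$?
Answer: $-558$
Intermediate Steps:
$u{\left(y \right)} = -18$
$\left(n{\left(7,-5 \right)} + 35\right) u{\left(-3 \right)} = \left(-4 + 35\right) \left(-18\right) = 31 \left(-18\right) = -558$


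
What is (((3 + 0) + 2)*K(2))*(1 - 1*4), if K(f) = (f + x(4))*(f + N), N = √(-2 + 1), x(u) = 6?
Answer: -240 - 120*I ≈ -240.0 - 120.0*I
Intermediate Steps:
N = I (N = √(-1) = I ≈ 1.0*I)
K(f) = (6 + f)*(I + f) (K(f) = (f + 6)*(f + I) = (6 + f)*(I + f))
(((3 + 0) + 2)*K(2))*(1 - 1*4) = (((3 + 0) + 2)*(2² + 6*I + 2*(6 + I)))*(1 - 1*4) = ((3 + 2)*(4 + 6*I + (12 + 2*I)))*(1 - 4) = (5*(16 + 8*I))*(-3) = (80 + 40*I)*(-3) = -240 - 120*I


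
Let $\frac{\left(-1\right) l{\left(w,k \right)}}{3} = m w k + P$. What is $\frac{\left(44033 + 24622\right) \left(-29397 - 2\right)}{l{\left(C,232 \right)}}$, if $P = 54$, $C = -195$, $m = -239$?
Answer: $\frac{672796115}{10812414} \approx 62.224$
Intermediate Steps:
$l{\left(w,k \right)} = -162 + 717 k w$ ($l{\left(w,k \right)} = - 3 \left(- 239 w k + 54\right) = - 3 \left(- 239 k w + 54\right) = - 3 \left(54 - 239 k w\right) = -162 + 717 k w$)
$\frac{\left(44033 + 24622\right) \left(-29397 - 2\right)}{l{\left(C,232 \right)}} = \frac{\left(44033 + 24622\right) \left(-29397 - 2\right)}{-162 + 717 \cdot 232 \left(-195\right)} = \frac{68655 \left(-29399\right)}{-162 - 32437080} = - \frac{2018388345}{-32437242} = \left(-2018388345\right) \left(- \frac{1}{32437242}\right) = \frac{672796115}{10812414}$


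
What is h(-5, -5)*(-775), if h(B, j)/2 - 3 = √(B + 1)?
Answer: -4650 - 3100*I ≈ -4650.0 - 3100.0*I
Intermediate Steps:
h(B, j) = 6 + 2*√(1 + B) (h(B, j) = 6 + 2*√(B + 1) = 6 + 2*√(1 + B))
h(-5, -5)*(-775) = (6 + 2*√(1 - 5))*(-775) = (6 + 2*√(-4))*(-775) = (6 + 2*(2*I))*(-775) = (6 + 4*I)*(-775) = -4650 - 3100*I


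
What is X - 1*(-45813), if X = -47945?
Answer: -2132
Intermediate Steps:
X - 1*(-45813) = -47945 - 1*(-45813) = -47945 + 45813 = -2132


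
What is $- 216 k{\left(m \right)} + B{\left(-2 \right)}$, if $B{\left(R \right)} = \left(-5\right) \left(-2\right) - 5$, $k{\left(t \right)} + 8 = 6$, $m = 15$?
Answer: $437$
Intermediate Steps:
$k{\left(t \right)} = -2$ ($k{\left(t \right)} = -8 + 6 = -2$)
$B{\left(R \right)} = 5$ ($B{\left(R \right)} = 10 - 5 = 5$)
$- 216 k{\left(m \right)} + B{\left(-2 \right)} = \left(-216\right) \left(-2\right) + 5 = 432 + 5 = 437$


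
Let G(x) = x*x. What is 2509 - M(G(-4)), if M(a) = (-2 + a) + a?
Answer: 2479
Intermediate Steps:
G(x) = x²
M(a) = -2 + 2*a
2509 - M(G(-4)) = 2509 - (-2 + 2*(-4)²) = 2509 - (-2 + 2*16) = 2509 - (-2 + 32) = 2509 - 1*30 = 2509 - 30 = 2479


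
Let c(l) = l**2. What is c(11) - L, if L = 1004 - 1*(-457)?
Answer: -1340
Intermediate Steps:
L = 1461 (L = 1004 + 457 = 1461)
c(11) - L = 11**2 - 1*1461 = 121 - 1461 = -1340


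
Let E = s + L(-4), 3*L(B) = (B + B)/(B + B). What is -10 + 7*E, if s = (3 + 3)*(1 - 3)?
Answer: -275/3 ≈ -91.667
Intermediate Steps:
L(B) = ⅓ (L(B) = ((B + B)/(B + B))/3 = ((2*B)/((2*B)))/3 = ((2*B)*(1/(2*B)))/3 = (⅓)*1 = ⅓)
s = -12 (s = 6*(-2) = -12)
E = -35/3 (E = -12 + ⅓ = -35/3 ≈ -11.667)
-10 + 7*E = -10 + 7*(-35/3) = -10 - 245/3 = -275/3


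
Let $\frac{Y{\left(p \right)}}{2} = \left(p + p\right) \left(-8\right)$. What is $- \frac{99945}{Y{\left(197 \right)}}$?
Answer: $\frac{99945}{6304} \approx 15.854$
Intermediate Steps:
$Y{\left(p \right)} = - 32 p$ ($Y{\left(p \right)} = 2 \left(p + p\right) \left(-8\right) = 2 \cdot 2 p \left(-8\right) = 2 \left(- 16 p\right) = - 32 p$)
$- \frac{99945}{Y{\left(197 \right)}} = - \frac{99945}{\left(-32\right) 197} = - \frac{99945}{-6304} = \left(-99945\right) \left(- \frac{1}{6304}\right) = \frac{99945}{6304}$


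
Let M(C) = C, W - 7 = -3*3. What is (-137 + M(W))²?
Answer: 19321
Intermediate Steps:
W = -2 (W = 7 - 3*3 = 7 - 9 = -2)
(-137 + M(W))² = (-137 - 2)² = (-139)² = 19321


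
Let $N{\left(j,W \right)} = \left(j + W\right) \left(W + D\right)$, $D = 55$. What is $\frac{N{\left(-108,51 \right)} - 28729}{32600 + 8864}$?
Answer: $- \frac{34771}{41464} \approx -0.83858$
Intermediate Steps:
$N{\left(j,W \right)} = \left(55 + W\right) \left(W + j\right)$ ($N{\left(j,W \right)} = \left(j + W\right) \left(W + 55\right) = \left(W + j\right) \left(55 + W\right) = \left(55 + W\right) \left(W + j\right)$)
$\frac{N{\left(-108,51 \right)} - 28729}{32600 + 8864} = \frac{\left(51^{2} + 55 \cdot 51 + 55 \left(-108\right) + 51 \left(-108\right)\right) - 28729}{32600 + 8864} = \frac{\left(2601 + 2805 - 5940 - 5508\right) - 28729}{41464} = \left(-6042 - 28729\right) \frac{1}{41464} = \left(-34771\right) \frac{1}{41464} = - \frac{34771}{41464}$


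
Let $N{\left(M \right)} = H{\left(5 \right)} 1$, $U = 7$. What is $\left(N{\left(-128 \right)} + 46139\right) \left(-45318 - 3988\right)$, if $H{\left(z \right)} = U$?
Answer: $-2275274676$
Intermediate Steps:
$H{\left(z \right)} = 7$
$N{\left(M \right)} = 7$ ($N{\left(M \right)} = 7 \cdot 1 = 7$)
$\left(N{\left(-128 \right)} + 46139\right) \left(-45318 - 3988\right) = \left(7 + 46139\right) \left(-45318 - 3988\right) = 46146 \left(-49306\right) = -2275274676$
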